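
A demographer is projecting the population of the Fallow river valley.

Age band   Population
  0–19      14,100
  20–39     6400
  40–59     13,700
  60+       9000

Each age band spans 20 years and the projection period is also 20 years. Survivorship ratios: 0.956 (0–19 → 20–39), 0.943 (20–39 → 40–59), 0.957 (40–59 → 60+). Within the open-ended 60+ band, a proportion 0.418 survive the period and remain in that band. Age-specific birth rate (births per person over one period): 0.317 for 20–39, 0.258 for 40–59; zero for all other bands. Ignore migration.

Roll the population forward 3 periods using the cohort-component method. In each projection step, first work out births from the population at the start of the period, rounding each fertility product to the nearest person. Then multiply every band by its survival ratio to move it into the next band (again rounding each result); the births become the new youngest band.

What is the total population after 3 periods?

33082

Let group 1 be 0–19 through group 4 = 60+.
— Period 1 —
Births: 6400 × 0.317 = 2029, 13700 × 0.258 = 3535 ⇒ total 5564
Group 2: 14100 × 0.956 = 13480
Group 3: 6400 × 0.943 = 6035
Group 4: 13700 × 0.957 + 9000 × 0.418 = 13111 + 3762 = 16873
Population now: 0–19=5564, 20–39=13480, 40–59=6035, 60+=16873
— Period 2 —
Births: 13480 × 0.317 = 4273, 6035 × 0.258 = 1557 ⇒ total 5830
Group 2: 5564 × 0.956 = 5319
Group 3: 13480 × 0.943 = 12712
Group 4: 6035 × 0.957 + 16873 × 0.418 = 5775 + 7053 = 12828
Population now: 0–19=5830, 20–39=5319, 40–59=12712, 60+=12828
— Period 3 —
Births: 5319 × 0.317 = 1686, 12712 × 0.258 = 3280 ⇒ total 4966
Group 2: 5830 × 0.956 = 5573
Group 3: 5319 × 0.943 = 5016
Group 4: 12712 × 0.957 + 12828 × 0.418 = 12165 + 5362 = 17527
Population now: 0–19=4966, 20–39=5573, 40–59=5016, 60+=17527
Total after period 3: 4966 + 5573 + 5016 + 17527 = 33082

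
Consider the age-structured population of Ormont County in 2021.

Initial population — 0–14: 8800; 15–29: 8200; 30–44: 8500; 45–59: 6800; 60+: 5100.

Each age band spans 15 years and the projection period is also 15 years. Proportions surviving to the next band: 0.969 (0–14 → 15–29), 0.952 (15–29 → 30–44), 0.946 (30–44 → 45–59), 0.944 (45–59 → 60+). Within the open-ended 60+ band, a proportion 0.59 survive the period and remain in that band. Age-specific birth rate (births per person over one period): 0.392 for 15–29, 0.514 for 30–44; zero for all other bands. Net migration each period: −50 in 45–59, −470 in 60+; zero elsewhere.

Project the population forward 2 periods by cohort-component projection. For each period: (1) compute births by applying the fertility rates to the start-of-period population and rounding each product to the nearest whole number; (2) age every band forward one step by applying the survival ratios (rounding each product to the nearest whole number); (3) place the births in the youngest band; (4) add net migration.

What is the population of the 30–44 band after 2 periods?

8118

Period 1.
Births: 8200 × 0.392 = 3214, 8500 × 0.514 = 4369 ⇒ total 7583
15–29: 8800 × 0.969 = 8527
30–44: 8200 × 0.952 = 7806
45–59: 8500 × 0.946 = 8041
60+: 6800 × 0.944 + 5100 × 0.59 = 6419 + 3009 = 9428
Net migration: 45–59 − 50 → 7991; 60+ − 470 → 8958
Giving 7583 / 8527 / 7806 / 7991 / 8958.
Period 2.
Births: 8527 × 0.392 = 3343, 7806 × 0.514 = 4012 ⇒ total 7355
15–29: 7583 × 0.969 = 7348
30–44: 8527 × 0.952 = 8118
45–59: 7806 × 0.946 = 7384
60+: 7991 × 0.944 + 8958 × 0.59 = 7544 + 5285 = 12829
Net migration: 45–59 − 50 → 7334; 60+ − 470 → 12359
Giving 7355 / 7348 / 8118 / 7334 / 12359.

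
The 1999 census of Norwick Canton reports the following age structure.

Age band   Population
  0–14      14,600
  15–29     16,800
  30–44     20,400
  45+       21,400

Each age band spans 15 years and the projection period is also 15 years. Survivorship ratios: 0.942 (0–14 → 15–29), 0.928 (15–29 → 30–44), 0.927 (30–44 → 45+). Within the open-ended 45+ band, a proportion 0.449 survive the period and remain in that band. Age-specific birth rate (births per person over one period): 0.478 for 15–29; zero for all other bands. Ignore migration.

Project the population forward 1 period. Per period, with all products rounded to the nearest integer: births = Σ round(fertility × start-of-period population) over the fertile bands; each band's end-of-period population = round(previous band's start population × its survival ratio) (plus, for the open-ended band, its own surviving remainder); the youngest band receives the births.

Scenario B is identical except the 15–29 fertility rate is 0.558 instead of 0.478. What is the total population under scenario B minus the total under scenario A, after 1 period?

After projecting period 1:
Births: 16800 × 0.478 = 8030
15–29: 14600 × 0.942 = 13753
30–44: 16800 × 0.928 = 15590
45+: 20400 × 0.927 + 21400 × 0.449 = 18911 + 9609 = 28520
Giving 8030 / 13753 / 15590 / 28520.
Scenario A total after 1 period: 65893
Scenario B projection —
After projecting period 1:
Births: 16800 × 0.558 = 9374
15–29: 14600 × 0.942 = 13753
30–44: 16800 × 0.928 = 15590
45+: 20400 × 0.927 + 21400 × 0.449 = 18911 + 9609 = 28520
Giving 9374 / 13753 / 15590 / 28520.
Scenario B total after 1 period: 67237
Difference B − A = 67237 − 65893 = 1344

1344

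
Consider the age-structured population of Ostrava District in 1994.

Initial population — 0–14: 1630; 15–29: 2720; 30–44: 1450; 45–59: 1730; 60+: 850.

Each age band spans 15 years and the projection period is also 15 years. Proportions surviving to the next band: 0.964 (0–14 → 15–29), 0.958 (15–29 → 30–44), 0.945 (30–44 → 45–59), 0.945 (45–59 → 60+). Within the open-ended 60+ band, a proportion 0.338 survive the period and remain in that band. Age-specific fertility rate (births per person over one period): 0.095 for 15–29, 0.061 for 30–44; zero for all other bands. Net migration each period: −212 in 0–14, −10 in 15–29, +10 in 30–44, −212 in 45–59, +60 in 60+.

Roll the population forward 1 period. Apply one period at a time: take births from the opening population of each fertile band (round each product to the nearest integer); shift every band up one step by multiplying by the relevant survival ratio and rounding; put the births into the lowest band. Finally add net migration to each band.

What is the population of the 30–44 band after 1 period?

Period 1.
Births: 2720 * 0.095 = 258  |  1450 * 0.061 = 88 ⇒ total 346
15–29: 1630 * 0.964 = 1571
30–44: 2720 * 0.958 = 2606
45–59: 1450 * 0.945 = 1370
60+: 1730 * 0.945 + 850 * 0.338 = 1635 + 287 = 1922
Net migration: 0–14 − 212 → 134; 15–29 − 10 → 1561; 30–44 + 10 → 2616; 45–59 − 212 → 1158; 60+ + 60 → 1982
End of period: [134, 1561, 2616, 1158, 1982]

2616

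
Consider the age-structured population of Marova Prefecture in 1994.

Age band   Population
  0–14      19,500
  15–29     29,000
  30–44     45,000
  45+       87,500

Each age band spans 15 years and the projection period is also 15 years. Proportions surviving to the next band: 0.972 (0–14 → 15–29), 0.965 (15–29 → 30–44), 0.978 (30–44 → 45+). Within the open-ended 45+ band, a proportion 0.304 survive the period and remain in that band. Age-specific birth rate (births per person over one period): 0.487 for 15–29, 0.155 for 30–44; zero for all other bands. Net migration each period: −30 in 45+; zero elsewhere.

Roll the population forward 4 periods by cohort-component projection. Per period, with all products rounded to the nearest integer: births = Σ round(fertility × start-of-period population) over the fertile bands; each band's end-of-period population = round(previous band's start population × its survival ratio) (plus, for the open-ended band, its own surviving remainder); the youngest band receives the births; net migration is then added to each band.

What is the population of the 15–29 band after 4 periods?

12463

Call the groups 1 to 4, youngest first.
[period 1]
Births: 29000 × 0.487 = 14123 ; 45000 × 0.155 = 6975 → total 21098
Group 2: 19500 × 0.972 = 18954
Group 3: 29000 × 0.965 = 27985
Group 4: 45000 × 0.978 + 87500 × 0.304 = 44010 + 26600 = 70610
Net migration: Group 4 − 30 → 70580
Giving 21098 / 18954 / 27985 / 70580.
[period 2]
Births: 18954 × 0.487 = 9231 ; 27985 × 0.155 = 4338 → total 13569
Group 2: 21098 × 0.972 = 20507
Group 3: 18954 × 0.965 = 18291
Group 4: 27985 × 0.978 + 70580 × 0.304 = 27369 + 21456 = 48825
Net migration: Group 4 − 30 → 48795
Giving 13569 / 20507 / 18291 / 48795.
[period 3]
Births: 20507 × 0.487 = 9987 ; 18291 × 0.155 = 2835 → total 12822
Group 2: 13569 × 0.972 = 13189
Group 3: 20507 × 0.965 = 19789
Group 4: 18291 × 0.978 + 48795 × 0.304 = 17889 + 14834 = 32723
Net migration: Group 4 − 30 → 32693
Giving 12822 / 13189 / 19789 / 32693.
[period 4]
Births: 13189 × 0.487 = 6423 ; 19789 × 0.155 = 3067 → total 9490
Group 2: 12822 × 0.972 = 12463
Group 3: 13189 × 0.965 = 12727
Group 4: 19789 × 0.978 + 32693 × 0.304 = 19354 + 9939 = 29293
Net migration: Group 4 − 30 → 29263
Giving 9490 / 12463 / 12727 / 29263.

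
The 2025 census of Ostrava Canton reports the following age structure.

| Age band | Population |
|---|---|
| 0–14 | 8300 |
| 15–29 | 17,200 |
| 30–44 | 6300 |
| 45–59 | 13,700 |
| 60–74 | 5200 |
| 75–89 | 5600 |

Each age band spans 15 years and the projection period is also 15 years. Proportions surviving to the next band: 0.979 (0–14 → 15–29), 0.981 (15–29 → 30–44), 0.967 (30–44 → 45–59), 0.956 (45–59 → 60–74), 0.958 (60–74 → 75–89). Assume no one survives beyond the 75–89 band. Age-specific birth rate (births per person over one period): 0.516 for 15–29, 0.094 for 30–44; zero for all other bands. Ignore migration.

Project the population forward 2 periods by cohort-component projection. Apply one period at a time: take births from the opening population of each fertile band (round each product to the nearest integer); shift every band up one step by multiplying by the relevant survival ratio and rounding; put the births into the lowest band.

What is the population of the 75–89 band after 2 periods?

— Period 1 —
Births: 17200 * 0.516 = 8875  |  6300 * 0.094 = 592 → 9467
15–29: 8300 * 0.979 = 8126
30–44: 17200 * 0.981 = 16873
45–59: 6300 * 0.967 = 6092
60–74: 13700 * 0.956 = 13097
75–89: 5200 * 0.958 = 4982
→ [9467, 8126, 16873, 6092, 13097, 4982]
— Period 2 —
Births: 8126 * 0.516 = 4193  |  16873 * 0.094 = 1586 → 5779
15–29: 9467 * 0.979 = 9268
30–44: 8126 * 0.981 = 7972
45–59: 16873 * 0.967 = 16316
60–74: 6092 * 0.956 = 5824
75–89: 13097 * 0.958 = 12547
→ [5779, 9268, 7972, 16316, 5824, 12547]

12547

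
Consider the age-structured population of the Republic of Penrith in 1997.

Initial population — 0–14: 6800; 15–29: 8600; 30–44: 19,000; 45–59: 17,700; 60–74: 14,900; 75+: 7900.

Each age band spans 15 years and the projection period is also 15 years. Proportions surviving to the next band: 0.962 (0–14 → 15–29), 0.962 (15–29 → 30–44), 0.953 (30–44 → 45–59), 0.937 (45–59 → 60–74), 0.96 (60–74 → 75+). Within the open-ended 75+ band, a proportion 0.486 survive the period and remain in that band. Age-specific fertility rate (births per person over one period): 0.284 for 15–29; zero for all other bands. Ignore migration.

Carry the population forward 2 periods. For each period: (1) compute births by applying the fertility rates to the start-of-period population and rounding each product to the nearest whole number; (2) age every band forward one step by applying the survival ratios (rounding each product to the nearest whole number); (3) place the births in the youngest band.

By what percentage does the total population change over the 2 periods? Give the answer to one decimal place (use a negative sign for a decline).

Call the bands 1 to 6, youngest first.
[period 1]
Births: 8600 × 0.284 = 2442
Band 2: 6800 × 0.962 = 6542
Band 3: 8600 × 0.962 = 8273
Band 4: 19000 × 0.953 = 18107
Band 5: 17700 × 0.937 = 16585
Band 6: 14900 × 0.96 + 7900 × 0.486 = 14304 + 3839 = 18143
Population now: 0–14=2442, 15–29=6542, 30–44=8273, 45–59=18107, 60–74=16585, 75+=18143
[period 2]
Births: 6542 × 0.284 = 1858
Band 2: 2442 × 0.962 = 2349
Band 3: 6542 × 0.962 = 6293
Band 4: 8273 × 0.953 = 7884
Band 5: 18107 × 0.937 = 16966
Band 6: 16585 × 0.96 + 18143 × 0.486 = 15922 + 8817 = 24739
Population now: 0–14=1858, 15–29=2349, 30–44=6293, 45–59=7884, 60–74=16966, 75+=24739
Total: 74900 → 60089; change = -14811; percentage change = -19.8%

-19.8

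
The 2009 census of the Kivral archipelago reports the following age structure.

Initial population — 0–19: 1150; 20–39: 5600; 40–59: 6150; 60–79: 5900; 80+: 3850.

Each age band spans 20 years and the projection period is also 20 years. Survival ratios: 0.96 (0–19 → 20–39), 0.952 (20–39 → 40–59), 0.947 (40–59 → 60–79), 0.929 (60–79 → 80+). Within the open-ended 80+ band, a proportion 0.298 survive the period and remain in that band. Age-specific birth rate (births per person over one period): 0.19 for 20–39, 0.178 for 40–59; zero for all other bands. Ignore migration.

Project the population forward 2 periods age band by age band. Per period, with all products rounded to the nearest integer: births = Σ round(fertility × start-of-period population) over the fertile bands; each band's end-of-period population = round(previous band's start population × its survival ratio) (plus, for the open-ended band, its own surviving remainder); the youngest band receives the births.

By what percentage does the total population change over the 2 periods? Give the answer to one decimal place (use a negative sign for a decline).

-26.2

Numbering the bands 1..5 from youngest to oldest:
After projecting period 1:
Births: 5600 × 0.19 = 1064 ; 6150 × 0.178 = 1095 — total 2159
Band 2: 1150 × 0.96 = 1104
Band 3: 5600 × 0.952 = 5331
Band 4: 6150 × 0.947 = 5824
Band 5: 5900 × 0.929 + 3850 × 0.298 = 5481 + 1147 = 6628
Population now: 0–19=2159, 20–39=1104, 40–59=5331, 60–79=5824, 80+=6628
After projecting period 2:
Births: 1104 × 0.19 = 210 ; 5331 × 0.178 = 949 — total 1159
Band 2: 2159 × 0.96 = 2073
Band 3: 1104 × 0.952 = 1051
Band 4: 5331 × 0.947 = 5048
Band 5: 5824 × 0.929 + 6628 × 0.298 = 5410 + 1975 = 7385
Population now: 0–19=1159, 20–39=2073, 40–59=1051, 60–79=5048, 80+=7385
Total: 22650 → 16716; change = -5934; percentage change = -26.2%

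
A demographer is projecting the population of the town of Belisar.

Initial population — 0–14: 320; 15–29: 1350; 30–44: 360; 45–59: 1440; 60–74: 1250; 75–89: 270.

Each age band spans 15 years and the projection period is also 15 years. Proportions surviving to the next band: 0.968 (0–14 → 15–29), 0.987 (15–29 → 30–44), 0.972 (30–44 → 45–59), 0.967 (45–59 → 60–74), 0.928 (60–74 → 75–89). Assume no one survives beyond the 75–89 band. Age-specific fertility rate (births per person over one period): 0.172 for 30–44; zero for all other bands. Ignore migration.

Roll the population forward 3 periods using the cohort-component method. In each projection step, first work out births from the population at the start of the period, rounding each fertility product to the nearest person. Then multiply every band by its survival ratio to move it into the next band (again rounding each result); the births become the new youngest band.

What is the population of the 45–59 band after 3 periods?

297

Period 1.
Births: 360 × 0.172 = 62
15–29: 320 × 0.968 = 310
30–44: 1350 × 0.987 = 1332
45–59: 360 × 0.972 = 350
60–74: 1440 × 0.967 = 1392
75–89: 1250 × 0.928 = 1160
End of period: [62, 310, 1332, 350, 1392, 1160]
Period 2.
Births: 1332 × 0.172 = 229
15–29: 62 × 0.968 = 60
30–44: 310 × 0.987 = 306
45–59: 1332 × 0.972 = 1295
60–74: 350 × 0.967 = 338
75–89: 1392 × 0.928 = 1292
End of period: [229, 60, 306, 1295, 338, 1292]
Period 3.
Births: 306 × 0.172 = 53
15–29: 229 × 0.968 = 222
30–44: 60 × 0.987 = 59
45–59: 306 × 0.972 = 297
60–74: 1295 × 0.967 = 1252
75–89: 338 × 0.928 = 314
End of period: [53, 222, 59, 297, 1252, 314]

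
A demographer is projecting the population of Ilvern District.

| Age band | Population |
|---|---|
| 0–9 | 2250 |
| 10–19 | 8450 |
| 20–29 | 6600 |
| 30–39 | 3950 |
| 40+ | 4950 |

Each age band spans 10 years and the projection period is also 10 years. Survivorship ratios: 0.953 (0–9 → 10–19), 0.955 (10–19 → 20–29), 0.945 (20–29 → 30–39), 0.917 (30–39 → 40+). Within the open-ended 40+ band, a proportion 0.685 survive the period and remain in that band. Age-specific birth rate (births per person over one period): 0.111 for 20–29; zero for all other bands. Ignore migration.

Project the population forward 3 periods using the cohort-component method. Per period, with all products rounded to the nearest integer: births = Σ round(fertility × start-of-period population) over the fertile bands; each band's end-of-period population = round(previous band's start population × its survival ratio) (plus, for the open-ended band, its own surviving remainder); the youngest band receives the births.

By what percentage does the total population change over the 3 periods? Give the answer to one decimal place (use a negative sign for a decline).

Numbering the groups 1..5 from youngest to oldest:
After projecting period 1:
Births: 6600 × 0.111 = 733
Group 2: 2250 × 0.953 = 2144
Group 3: 8450 × 0.955 = 8070
Group 4: 6600 × 0.945 = 6237
Group 5: 3950 × 0.917 + 4950 × 0.685 = 3622 + 3391 = 7013
End of period: [733, 2144, 8070, 6237, 7013]
After projecting period 2:
Births: 8070 × 0.111 = 896
Group 2: 733 × 0.953 = 699
Group 3: 2144 × 0.955 = 2048
Group 4: 8070 × 0.945 = 7626
Group 5: 6237 × 0.917 + 7013 × 0.685 = 5719 + 4804 = 10523
End of period: [896, 699, 2048, 7626, 10523]
After projecting period 3:
Births: 2048 × 0.111 = 227
Group 2: 896 × 0.953 = 854
Group 3: 699 × 0.955 = 668
Group 4: 2048 × 0.945 = 1935
Group 5: 7626 × 0.917 + 10523 × 0.685 = 6993 + 7208 = 14201
End of period: [227, 854, 668, 1935, 14201]
Total: 26200 → 17885; change = -8315; percentage change = -31.7%

-31.7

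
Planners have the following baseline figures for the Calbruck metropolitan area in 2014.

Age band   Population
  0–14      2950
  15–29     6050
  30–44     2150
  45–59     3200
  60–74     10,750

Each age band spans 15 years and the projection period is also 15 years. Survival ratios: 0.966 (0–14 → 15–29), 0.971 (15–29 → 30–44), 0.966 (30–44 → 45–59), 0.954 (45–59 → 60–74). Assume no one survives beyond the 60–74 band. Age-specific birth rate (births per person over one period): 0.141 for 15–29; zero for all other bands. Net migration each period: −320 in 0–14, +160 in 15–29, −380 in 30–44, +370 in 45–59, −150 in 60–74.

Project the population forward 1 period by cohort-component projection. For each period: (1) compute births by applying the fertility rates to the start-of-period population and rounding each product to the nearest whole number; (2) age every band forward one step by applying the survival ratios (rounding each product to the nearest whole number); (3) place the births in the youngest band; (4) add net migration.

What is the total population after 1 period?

— Period 1 —
Births: 6050 × 0.141 = 853
15–29: 2950 × 0.966 = 2850
30–44: 6050 × 0.971 = 5875
45–59: 2150 × 0.966 = 2077
60–74: 3200 × 0.954 = 3053
Net migration: 0–14 − 320 → 533; 15–29 + 160 → 3010; 30–44 − 380 → 5495; 45–59 + 370 → 2447; 60–74 − 150 → 2903
Population now: 0–14=533, 15–29=3010, 30–44=5495, 45–59=2447, 60–74=2903
Total after period 1: 533 + 3010 + 5495 + 2447 + 2903 = 14388

14388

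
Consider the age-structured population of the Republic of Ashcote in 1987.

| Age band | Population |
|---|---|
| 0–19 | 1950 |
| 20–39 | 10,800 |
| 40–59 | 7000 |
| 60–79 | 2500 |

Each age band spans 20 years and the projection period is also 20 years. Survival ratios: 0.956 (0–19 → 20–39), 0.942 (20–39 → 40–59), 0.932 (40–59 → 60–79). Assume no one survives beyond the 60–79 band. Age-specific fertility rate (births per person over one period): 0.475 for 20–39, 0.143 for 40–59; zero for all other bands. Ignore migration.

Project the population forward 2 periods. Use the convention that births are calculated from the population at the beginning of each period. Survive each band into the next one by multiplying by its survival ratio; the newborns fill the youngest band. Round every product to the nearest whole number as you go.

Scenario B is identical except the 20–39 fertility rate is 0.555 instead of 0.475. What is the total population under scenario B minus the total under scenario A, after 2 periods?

976

— Period 1 —
Births: 10800 * 0.475 = 5130, 7000 * 0.143 = 1001 ⇒ total 6131
20–39: 1950 * 0.956 = 1864
40–59: 10800 * 0.942 = 10174
60–79: 7000 * 0.932 = 6524
Population now: 0–19=6131, 20–39=1864, 40–59=10174, 60–79=6524
— Period 2 —
Births: 1864 * 0.475 = 885, 10174 * 0.143 = 1455 ⇒ total 2340
20–39: 6131 * 0.956 = 5861
40–59: 1864 * 0.942 = 1756
60–79: 10174 * 0.932 = 9482
Population now: 0–19=2340, 20–39=5861, 40–59=1756, 60–79=9482
Scenario A total after 2 periods: 19439
Scenario B projection —
— Period 1 —
Births: 10800 * 0.555 = 5994, 7000 * 0.143 = 1001 ⇒ total 6995
20–39: 1950 * 0.956 = 1864
40–59: 10800 * 0.942 = 10174
60–79: 7000 * 0.932 = 6524
Population now: 0–19=6995, 20–39=1864, 40–59=10174, 60–79=6524
— Period 2 —
Births: 1864 * 0.555 = 1035, 10174 * 0.143 = 1455 ⇒ total 2490
20–39: 6995 * 0.956 = 6687
40–59: 1864 * 0.942 = 1756
60–79: 10174 * 0.932 = 9482
Population now: 0–19=2490, 20–39=6687, 40–59=1756, 60–79=9482
Scenario B total after 2 periods: 20415
Difference B − A = 20415 − 19439 = 976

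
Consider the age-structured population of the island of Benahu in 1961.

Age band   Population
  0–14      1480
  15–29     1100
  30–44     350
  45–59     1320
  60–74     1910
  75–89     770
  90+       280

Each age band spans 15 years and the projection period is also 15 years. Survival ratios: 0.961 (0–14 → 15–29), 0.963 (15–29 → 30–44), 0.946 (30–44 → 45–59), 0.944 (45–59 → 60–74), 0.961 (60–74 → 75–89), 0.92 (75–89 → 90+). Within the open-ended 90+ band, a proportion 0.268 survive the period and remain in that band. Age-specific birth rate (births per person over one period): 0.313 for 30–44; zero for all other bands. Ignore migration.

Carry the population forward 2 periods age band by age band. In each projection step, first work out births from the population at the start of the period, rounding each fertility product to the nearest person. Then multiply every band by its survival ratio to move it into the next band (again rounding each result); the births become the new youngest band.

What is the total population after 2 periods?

6216

(Bands numbered youngest = 1 to oldest = 7.)
Period 1:
Births: 350 × 0.313 = 110
Band 2: 1480 × 0.961 = 1422
Band 3: 1100 × 0.963 = 1059
Band 4: 350 × 0.946 = 331
Band 5: 1320 × 0.944 = 1246
Band 6: 1910 × 0.961 = 1836
Band 7: 770 × 0.92 + 280 × 0.268 = 708 + 75 = 783
Population now: 0–14=110, 15–29=1422, 30–44=1059, 45–59=331, 60–74=1246, 75–89=1836, 90+=783
Period 2:
Births: 1059 × 0.313 = 331
Band 2: 110 × 0.961 = 106
Band 3: 1422 × 0.963 = 1369
Band 4: 1059 × 0.946 = 1002
Band 5: 331 × 0.944 = 312
Band 6: 1246 × 0.961 = 1197
Band 7: 1836 × 0.92 + 783 × 0.268 = 1689 + 210 = 1899
Population now: 0–14=331, 15–29=106, 30–44=1369, 45–59=1002, 60–74=312, 75–89=1197, 90+=1899
Total after period 2: 331 + 106 + 1369 + 1002 + 312 + 1197 + 1899 = 6216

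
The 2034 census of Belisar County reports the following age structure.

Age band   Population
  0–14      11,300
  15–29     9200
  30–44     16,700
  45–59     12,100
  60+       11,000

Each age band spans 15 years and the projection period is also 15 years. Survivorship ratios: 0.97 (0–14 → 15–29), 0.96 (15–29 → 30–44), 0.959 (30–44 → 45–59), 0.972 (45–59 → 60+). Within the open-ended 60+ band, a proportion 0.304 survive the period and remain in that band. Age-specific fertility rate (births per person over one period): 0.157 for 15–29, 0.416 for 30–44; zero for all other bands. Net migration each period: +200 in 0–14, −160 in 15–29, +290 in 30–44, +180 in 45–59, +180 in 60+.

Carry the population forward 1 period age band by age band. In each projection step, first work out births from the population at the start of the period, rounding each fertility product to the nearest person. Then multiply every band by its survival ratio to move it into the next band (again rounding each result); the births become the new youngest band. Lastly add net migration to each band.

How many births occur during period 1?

8391

(Groups numbered youngest = 1 to oldest = 5.)
After projecting period 1:
Births: 9200 × 0.157 = 1444  |  16700 × 0.416 = 6947 ⇒ total 8391
Group 2: 11300 × 0.97 = 10961
Group 3: 9200 × 0.96 = 8832
Group 4: 16700 × 0.959 = 16015
Group 5: 12100 × 0.972 + 11000 × 0.304 = 11761 + 3344 = 15105
Net migration: Group 1 + 200 → 8591; Group 2 − 160 → 10801; Group 3 + 290 → 9122; Group 4 + 180 → 16195; Group 5 + 180 → 15285
Giving 8591 / 10801 / 9122 / 16195 / 15285.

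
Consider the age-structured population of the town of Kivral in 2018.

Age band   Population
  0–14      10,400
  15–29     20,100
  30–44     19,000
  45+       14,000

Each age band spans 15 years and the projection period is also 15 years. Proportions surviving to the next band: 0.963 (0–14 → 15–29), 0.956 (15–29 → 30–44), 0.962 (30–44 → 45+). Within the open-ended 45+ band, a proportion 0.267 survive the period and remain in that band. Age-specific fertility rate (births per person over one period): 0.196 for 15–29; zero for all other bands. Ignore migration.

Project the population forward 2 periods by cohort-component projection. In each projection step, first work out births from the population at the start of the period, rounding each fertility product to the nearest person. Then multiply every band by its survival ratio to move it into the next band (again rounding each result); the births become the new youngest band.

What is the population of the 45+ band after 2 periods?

(Bands numbered youngest = 1 to oldest = 4.)
Period 1:
Births: 20100 × 0.196 = 3940
Band 2: 10400 × 0.963 = 10015
Band 3: 20100 × 0.956 = 19216
Band 4: 19000 × 0.962 + 14000 × 0.267 = 18278 + 3738 = 22016
End of period: [3940, 10015, 19216, 22016]
Period 2:
Births: 10015 × 0.196 = 1963
Band 2: 3940 × 0.963 = 3794
Band 3: 10015 × 0.956 = 9574
Band 4: 19216 × 0.962 + 22016 × 0.267 = 18486 + 5878 = 24364
End of period: [1963, 3794, 9574, 24364]

24364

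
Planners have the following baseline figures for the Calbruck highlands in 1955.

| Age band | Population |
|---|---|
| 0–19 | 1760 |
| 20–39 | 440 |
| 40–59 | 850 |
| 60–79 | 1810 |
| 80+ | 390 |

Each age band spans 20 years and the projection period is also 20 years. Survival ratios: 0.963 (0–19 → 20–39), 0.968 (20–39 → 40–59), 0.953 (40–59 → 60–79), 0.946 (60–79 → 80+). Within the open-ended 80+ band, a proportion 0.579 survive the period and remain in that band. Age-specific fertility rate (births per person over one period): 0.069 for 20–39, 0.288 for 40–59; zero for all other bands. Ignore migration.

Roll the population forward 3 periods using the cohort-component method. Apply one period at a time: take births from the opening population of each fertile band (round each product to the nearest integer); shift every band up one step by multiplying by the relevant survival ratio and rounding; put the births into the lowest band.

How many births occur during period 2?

240

Numbering the bands 1..5 from youngest to oldest:
Period 1.
Births: 440 × 0.069 = 30, 850 × 0.288 = 245 → 275
Band 2: 1760 × 0.963 = 1695
Band 3: 440 × 0.968 = 426
Band 4: 850 × 0.953 = 810
Band 5: 1810 × 0.946 + 390 × 0.579 = 1712 + 226 = 1938
Population now: 0–19=275, 20–39=1695, 40–59=426, 60–79=810, 80+=1938
Period 2.
Births: 1695 × 0.069 = 117, 426 × 0.288 = 123 → 240
Band 2: 275 × 0.963 = 265
Band 3: 1695 × 0.968 = 1641
Band 4: 426 × 0.953 = 406
Band 5: 810 × 0.946 + 1938 × 0.579 = 766 + 1122 = 1888
Population now: 0–19=240, 20–39=265, 40–59=1641, 60–79=406, 80+=1888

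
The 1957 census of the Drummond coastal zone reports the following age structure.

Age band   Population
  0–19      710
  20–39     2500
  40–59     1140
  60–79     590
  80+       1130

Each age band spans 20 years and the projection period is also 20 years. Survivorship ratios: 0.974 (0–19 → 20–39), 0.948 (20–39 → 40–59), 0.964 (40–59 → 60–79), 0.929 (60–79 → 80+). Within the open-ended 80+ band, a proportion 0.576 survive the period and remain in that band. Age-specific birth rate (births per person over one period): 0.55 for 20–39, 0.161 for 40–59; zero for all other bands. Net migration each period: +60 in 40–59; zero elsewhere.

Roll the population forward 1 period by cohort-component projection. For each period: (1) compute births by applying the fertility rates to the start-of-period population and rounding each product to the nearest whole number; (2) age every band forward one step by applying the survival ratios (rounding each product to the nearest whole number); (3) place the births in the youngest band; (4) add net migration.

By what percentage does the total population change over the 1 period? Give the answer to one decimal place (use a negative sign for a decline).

Numbering the groups 1..5 from youngest to oldest:
Period 1.
Births: 2500 × 0.55 = 1375, 1140 × 0.161 = 184 → 1559
Group 2: 710 × 0.974 = 692
Group 3: 2500 × 0.948 = 2370
Group 4: 1140 × 0.964 = 1099
Group 5: 590 × 0.929 + 1130 × 0.576 = 548 + 651 = 1199
Net migration: Group 3 + 60 → 2430
→ [1559, 692, 2430, 1099, 1199]
Total: 6070 → 6979; change = 909; percentage change = 15.0%

15.0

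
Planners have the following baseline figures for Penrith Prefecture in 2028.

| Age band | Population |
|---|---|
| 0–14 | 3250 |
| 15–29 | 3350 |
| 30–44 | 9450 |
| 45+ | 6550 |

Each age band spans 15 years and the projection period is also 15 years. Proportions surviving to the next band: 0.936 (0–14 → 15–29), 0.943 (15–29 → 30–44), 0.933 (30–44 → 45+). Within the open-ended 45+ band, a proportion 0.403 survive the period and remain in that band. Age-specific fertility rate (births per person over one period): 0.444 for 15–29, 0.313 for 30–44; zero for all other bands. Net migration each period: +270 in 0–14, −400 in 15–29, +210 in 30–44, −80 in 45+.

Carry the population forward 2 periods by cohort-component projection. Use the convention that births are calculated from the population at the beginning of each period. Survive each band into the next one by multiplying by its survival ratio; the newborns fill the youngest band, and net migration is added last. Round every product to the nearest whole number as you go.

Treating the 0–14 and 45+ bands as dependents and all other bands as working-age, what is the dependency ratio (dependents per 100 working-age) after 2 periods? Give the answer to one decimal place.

Period 1.
Births: 3350 × 0.444 = 1487 ; 9450 × 0.313 = 2958 → total 4445
15–29: 3250 × 0.936 = 3042
30–44: 3350 × 0.943 = 3159
45+: 9450 × 0.933 + 6550 × 0.403 = 8817 + 2640 = 11457
Net migration: 0–14 + 270 → 4715; 15–29 − 400 → 2642; 30–44 + 210 → 3369; 45+ − 80 → 11377
Population now: 0–14=4715, 15–29=2642, 30–44=3369, 45+=11377
Period 2.
Births: 2642 × 0.444 = 1173 ; 3369 × 0.313 = 1054 → total 2227
15–29: 4715 × 0.936 = 4413
30–44: 2642 × 0.943 = 2491
45+: 3369 × 0.933 + 11377 × 0.403 = 3143 + 4585 = 7728
Net migration: 0–14 + 270 → 2497; 15–29 − 400 → 4013; 30–44 + 210 → 2701; 45+ − 80 → 7648
Population now: 0–14=2497, 15–29=4013, 30–44=2701, 45+=7648
Dependents (band 0–14 + band 45+) = 2497 + 7648 = 10145; working-age = 6714; ratio = 10145/6714 × 100 = 151.1

151.1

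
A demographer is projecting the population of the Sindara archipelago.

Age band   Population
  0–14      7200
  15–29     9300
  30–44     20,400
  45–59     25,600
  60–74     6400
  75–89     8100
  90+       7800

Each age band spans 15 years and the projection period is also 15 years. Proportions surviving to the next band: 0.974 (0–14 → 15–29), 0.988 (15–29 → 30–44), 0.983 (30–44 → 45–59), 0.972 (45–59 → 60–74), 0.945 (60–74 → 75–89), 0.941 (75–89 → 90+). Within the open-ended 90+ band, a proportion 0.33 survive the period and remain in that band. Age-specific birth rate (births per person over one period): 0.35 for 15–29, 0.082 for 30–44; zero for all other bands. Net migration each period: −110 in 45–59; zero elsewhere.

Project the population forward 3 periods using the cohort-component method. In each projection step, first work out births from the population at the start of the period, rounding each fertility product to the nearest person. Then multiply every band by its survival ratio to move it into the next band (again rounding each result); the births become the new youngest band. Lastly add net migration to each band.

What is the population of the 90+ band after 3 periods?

Period 1.
Births: 9300 * 0.35 = 3255  |  20400 * 0.082 = 1673 — total 4928
15–29: 7200 * 0.974 = 7013
30–44: 9300 * 0.988 = 9188
45–59: 20400 * 0.983 = 20053
60–74: 25600 * 0.972 = 24883
75–89: 6400 * 0.945 = 6048
90+: 8100 * 0.941 + 7800 * 0.33 = 7622 + 2574 = 10196
Net migration: 45–59 − 110 → 19943
Giving 4928 / 7013 / 9188 / 19943 / 24883 / 6048 / 10196.
Period 2.
Births: 7013 * 0.35 = 2455  |  9188 * 0.082 = 753 — total 3208
15–29: 4928 * 0.974 = 4800
30–44: 7013 * 0.988 = 6929
45–59: 9188 * 0.983 = 9032
60–74: 19943 * 0.972 = 19385
75–89: 24883 * 0.945 = 23514
90+: 6048 * 0.941 + 10196 * 0.33 = 5691 + 3365 = 9056
Net migration: 45–59 − 110 → 8922
Giving 3208 / 4800 / 6929 / 8922 / 19385 / 23514 / 9056.
Period 3.
Births: 4800 * 0.35 = 1680  |  6929 * 0.082 = 568 — total 2248
15–29: 3208 * 0.974 = 3125
30–44: 4800 * 0.988 = 4742
45–59: 6929 * 0.983 = 6811
60–74: 8922 * 0.972 = 8672
75–89: 19385 * 0.945 = 18319
90+: 23514 * 0.941 + 9056 * 0.33 = 22127 + 2988 = 25115
Net migration: 45–59 − 110 → 6701
Giving 2248 / 3125 / 4742 / 6701 / 8672 / 18319 / 25115.

25115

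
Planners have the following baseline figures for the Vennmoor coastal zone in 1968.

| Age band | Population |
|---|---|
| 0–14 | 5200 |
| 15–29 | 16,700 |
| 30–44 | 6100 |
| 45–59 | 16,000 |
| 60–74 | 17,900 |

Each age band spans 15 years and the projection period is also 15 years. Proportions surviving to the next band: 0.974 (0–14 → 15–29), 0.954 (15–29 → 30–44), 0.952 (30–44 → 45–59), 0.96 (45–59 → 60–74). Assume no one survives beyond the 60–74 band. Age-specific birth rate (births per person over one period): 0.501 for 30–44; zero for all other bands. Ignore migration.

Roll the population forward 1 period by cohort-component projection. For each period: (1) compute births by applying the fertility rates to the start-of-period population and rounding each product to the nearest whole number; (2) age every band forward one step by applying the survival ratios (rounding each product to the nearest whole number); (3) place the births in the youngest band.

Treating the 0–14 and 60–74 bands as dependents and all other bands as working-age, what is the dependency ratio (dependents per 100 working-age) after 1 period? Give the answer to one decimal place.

Call the groups 1 to 5, youngest first.
— Period 1 —
Births: 6100 × 0.501 = 3056
Group 2: 5200 × 0.974 = 5065
Group 3: 16700 × 0.954 = 15932
Group 4: 6100 × 0.952 = 5807
Group 5: 16000 × 0.96 = 15360
Population now: 0–14=3056, 15–29=5065, 30–44=15932, 45–59=5807, 60–74=15360
Dependents (band 0–14 + band 60–74) = 3056 + 15360 = 18416; working-age = 26804; ratio = 18416/26804 × 100 = 68.7

68.7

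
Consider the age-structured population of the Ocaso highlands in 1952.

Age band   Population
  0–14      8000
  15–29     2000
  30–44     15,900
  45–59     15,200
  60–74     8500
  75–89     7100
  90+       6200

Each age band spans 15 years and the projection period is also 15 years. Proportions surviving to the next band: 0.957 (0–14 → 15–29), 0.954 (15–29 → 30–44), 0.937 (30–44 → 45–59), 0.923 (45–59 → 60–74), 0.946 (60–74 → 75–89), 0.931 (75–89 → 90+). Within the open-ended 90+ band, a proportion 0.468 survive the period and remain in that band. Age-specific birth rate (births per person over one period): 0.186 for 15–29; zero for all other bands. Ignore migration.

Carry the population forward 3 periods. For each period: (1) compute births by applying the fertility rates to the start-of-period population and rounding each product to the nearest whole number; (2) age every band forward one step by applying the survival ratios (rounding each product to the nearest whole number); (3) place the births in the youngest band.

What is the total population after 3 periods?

Call the groups 1 to 7, youngest first.
Period 1:
Births: 2000 × 0.186 = 372
Group 2: 8000 × 0.957 = 7656
Group 3: 2000 × 0.954 = 1908
Group 4: 15900 × 0.937 = 14898
Group 5: 15200 × 0.923 = 14030
Group 6: 8500 × 0.946 = 8041
Group 7: 7100 × 0.931 + 6200 × 0.468 = 6610 + 2902 = 9512
End of period: [372, 7656, 1908, 14898, 14030, 8041, 9512]
Period 2:
Births: 7656 × 0.186 = 1424
Group 2: 372 × 0.957 = 356
Group 3: 7656 × 0.954 = 7304
Group 4: 1908 × 0.937 = 1788
Group 5: 14898 × 0.923 = 13751
Group 6: 14030 × 0.946 = 13272
Group 7: 8041 × 0.931 + 9512 × 0.468 = 7486 + 4452 = 11938
End of period: [1424, 356, 7304, 1788, 13751, 13272, 11938]
Period 3:
Births: 356 × 0.186 = 66
Group 2: 1424 × 0.957 = 1363
Group 3: 356 × 0.954 = 340
Group 4: 7304 × 0.937 = 6844
Group 5: 1788 × 0.923 = 1650
Group 6: 13751 × 0.946 = 13008
Group 7: 13272 × 0.931 + 11938 × 0.468 = 12356 + 5587 = 17943
End of period: [66, 1363, 340, 6844, 1650, 13008, 17943]
Total after period 3: 66 + 1363 + 340 + 6844 + 1650 + 13008 + 17943 = 41214

41214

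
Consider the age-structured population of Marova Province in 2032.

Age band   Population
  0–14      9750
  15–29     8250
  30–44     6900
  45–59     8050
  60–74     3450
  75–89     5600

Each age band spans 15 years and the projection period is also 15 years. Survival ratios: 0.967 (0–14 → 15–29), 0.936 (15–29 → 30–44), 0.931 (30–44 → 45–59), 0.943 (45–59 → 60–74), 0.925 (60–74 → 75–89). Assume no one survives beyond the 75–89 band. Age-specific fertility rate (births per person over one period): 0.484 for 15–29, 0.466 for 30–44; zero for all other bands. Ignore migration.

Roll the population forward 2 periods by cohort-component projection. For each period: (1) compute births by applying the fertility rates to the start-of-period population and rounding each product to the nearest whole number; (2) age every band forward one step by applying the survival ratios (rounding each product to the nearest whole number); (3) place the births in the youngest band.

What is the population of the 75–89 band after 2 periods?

7022

Numbering the bands 1..6 from youngest to oldest:
[period 1]
Births: 8250 × 0.484 = 3993, 6900 × 0.466 = 3215 → 7208
Band 2: 9750 × 0.967 = 9428
Band 3: 8250 × 0.936 = 7722
Band 4: 6900 × 0.931 = 6424
Band 5: 8050 × 0.943 = 7591
Band 6: 3450 × 0.925 = 3191
End of period: [7208, 9428, 7722, 6424, 7591, 3191]
[period 2]
Births: 9428 × 0.484 = 4563, 7722 × 0.466 = 3598 → 8161
Band 2: 7208 × 0.967 = 6970
Band 3: 9428 × 0.936 = 8825
Band 4: 7722 × 0.931 = 7189
Band 5: 6424 × 0.943 = 6058
Band 6: 7591 × 0.925 = 7022
End of period: [8161, 6970, 8825, 7189, 6058, 7022]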